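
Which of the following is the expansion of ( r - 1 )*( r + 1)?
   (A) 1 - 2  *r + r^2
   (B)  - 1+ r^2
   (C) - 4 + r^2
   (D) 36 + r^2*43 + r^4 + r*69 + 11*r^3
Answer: B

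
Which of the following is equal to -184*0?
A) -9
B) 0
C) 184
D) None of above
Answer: B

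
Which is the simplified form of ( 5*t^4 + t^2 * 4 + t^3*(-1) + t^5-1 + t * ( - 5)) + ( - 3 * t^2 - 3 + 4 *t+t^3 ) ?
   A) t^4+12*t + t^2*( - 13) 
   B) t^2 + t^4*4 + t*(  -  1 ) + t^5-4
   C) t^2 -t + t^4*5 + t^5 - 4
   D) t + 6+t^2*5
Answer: C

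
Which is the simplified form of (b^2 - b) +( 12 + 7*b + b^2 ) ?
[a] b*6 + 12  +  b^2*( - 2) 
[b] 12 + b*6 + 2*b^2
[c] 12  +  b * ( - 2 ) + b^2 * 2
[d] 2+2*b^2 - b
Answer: b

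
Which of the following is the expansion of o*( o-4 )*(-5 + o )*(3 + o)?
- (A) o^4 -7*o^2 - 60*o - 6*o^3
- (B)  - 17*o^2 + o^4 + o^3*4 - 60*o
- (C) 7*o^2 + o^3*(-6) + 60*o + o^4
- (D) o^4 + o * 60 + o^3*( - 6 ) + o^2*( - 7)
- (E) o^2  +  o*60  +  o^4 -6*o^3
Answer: D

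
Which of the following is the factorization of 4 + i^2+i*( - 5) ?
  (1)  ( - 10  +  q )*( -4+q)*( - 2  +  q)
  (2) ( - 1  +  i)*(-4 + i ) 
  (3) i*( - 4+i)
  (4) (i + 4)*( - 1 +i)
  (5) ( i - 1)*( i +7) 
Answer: 2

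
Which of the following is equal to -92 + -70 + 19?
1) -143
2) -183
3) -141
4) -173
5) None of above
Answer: 1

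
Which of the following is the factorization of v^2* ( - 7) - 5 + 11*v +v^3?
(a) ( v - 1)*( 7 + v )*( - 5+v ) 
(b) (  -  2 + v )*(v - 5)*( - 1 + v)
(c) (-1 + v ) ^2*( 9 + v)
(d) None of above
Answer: d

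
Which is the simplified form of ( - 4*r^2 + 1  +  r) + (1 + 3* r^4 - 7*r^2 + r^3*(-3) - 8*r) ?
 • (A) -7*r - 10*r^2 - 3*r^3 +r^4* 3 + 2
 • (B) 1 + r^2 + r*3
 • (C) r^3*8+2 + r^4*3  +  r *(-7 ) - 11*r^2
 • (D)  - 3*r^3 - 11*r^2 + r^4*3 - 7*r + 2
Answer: D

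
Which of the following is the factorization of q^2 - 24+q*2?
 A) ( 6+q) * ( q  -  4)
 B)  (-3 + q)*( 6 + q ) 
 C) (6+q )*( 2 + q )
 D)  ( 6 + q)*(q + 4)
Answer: A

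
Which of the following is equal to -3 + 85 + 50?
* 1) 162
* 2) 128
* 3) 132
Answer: 3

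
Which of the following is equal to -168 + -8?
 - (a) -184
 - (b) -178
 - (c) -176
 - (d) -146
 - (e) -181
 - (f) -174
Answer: c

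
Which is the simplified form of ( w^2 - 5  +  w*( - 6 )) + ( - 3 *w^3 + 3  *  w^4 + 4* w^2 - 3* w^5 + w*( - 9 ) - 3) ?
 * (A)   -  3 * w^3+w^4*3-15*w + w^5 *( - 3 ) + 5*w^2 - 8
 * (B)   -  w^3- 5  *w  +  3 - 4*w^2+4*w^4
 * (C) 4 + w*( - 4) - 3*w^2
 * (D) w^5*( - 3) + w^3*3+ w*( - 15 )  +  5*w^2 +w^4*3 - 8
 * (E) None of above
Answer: A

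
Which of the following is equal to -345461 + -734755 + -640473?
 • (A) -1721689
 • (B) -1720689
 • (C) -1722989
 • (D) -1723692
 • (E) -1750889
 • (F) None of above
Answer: B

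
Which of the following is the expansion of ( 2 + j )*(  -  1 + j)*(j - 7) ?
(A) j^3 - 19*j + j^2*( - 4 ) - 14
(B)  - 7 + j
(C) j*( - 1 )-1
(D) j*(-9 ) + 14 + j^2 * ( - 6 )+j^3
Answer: D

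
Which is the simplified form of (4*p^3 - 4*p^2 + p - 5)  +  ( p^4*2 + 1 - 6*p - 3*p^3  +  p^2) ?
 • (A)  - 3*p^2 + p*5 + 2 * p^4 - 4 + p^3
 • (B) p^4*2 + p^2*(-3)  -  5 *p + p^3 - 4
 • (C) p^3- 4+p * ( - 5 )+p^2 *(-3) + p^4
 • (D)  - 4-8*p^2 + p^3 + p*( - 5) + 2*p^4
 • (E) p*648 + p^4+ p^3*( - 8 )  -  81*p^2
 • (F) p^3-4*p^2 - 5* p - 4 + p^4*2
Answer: B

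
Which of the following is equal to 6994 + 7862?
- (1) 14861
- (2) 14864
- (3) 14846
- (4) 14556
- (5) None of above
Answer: 5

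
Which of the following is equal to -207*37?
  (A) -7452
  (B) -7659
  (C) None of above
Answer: B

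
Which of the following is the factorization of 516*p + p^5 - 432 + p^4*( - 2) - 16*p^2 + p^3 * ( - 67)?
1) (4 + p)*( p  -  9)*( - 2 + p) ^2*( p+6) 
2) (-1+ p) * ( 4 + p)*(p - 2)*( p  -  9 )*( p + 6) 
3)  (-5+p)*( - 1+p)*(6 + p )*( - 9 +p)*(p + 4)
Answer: 2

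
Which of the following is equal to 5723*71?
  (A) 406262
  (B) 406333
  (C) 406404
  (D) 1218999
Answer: B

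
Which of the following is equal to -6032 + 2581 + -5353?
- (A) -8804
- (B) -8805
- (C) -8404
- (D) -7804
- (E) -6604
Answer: A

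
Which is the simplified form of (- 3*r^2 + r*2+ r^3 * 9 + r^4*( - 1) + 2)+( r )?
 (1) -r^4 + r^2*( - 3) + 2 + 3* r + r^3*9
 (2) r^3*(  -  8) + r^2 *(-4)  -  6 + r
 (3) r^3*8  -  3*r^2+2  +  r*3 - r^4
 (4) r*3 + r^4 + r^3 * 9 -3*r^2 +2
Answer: 1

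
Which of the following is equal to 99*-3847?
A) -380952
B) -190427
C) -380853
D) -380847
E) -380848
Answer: C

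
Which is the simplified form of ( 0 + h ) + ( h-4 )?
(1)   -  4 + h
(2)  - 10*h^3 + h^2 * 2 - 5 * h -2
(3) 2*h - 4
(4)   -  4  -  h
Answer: 3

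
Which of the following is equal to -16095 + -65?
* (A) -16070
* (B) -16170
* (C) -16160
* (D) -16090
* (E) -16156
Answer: C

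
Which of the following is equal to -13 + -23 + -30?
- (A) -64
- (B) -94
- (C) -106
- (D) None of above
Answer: D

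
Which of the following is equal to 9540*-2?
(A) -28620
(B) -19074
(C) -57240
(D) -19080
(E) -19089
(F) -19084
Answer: D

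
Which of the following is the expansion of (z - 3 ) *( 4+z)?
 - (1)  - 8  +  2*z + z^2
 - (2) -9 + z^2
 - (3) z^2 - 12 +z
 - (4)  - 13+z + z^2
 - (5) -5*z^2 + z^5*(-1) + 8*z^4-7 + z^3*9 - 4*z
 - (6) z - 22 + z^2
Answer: 3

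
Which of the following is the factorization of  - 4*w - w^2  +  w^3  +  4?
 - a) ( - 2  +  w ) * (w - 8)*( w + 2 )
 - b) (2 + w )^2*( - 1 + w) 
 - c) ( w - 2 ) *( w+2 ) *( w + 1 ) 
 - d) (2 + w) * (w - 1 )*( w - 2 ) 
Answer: d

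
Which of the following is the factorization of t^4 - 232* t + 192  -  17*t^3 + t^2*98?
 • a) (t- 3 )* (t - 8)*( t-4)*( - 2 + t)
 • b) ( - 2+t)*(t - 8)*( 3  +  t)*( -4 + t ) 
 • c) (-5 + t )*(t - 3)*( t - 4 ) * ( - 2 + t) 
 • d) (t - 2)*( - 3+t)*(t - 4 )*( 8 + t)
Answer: a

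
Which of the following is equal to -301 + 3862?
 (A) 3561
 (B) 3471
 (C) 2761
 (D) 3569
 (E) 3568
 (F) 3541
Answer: A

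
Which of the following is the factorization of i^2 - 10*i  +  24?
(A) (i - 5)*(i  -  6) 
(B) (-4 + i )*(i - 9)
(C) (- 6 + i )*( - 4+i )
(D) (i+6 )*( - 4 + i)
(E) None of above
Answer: C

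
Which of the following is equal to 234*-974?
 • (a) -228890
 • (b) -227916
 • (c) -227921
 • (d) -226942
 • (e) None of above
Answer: b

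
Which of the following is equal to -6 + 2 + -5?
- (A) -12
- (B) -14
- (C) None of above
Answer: C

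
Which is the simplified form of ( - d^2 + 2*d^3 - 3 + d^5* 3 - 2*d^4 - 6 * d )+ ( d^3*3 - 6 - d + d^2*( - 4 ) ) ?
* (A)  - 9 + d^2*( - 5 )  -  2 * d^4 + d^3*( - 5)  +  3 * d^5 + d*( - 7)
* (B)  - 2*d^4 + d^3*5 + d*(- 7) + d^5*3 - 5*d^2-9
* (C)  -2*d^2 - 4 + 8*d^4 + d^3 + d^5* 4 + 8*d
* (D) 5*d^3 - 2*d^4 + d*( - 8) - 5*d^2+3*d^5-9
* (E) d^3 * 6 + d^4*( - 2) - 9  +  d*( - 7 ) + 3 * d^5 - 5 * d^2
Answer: B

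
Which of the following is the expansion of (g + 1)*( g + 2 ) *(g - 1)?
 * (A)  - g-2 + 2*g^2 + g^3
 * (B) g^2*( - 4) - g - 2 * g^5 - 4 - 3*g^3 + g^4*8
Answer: A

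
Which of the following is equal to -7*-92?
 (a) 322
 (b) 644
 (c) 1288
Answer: b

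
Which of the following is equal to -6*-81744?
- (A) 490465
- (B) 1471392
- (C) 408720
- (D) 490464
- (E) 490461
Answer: D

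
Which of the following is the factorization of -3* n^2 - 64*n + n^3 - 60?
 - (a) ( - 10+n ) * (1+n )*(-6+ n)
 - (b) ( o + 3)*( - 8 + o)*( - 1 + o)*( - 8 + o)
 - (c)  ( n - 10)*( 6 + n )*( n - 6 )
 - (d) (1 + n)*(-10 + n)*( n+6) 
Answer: d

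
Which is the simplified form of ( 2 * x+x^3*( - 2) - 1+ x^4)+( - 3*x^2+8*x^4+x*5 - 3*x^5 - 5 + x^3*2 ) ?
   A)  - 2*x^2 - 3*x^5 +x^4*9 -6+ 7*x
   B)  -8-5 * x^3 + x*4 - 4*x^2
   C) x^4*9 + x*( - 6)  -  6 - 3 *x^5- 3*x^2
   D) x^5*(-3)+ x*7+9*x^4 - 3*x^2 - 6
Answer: D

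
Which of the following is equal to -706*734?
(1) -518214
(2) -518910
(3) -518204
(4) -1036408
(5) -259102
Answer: 3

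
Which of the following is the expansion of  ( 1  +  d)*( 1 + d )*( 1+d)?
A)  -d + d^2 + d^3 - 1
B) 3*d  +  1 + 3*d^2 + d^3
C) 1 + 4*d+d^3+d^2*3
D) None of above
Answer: B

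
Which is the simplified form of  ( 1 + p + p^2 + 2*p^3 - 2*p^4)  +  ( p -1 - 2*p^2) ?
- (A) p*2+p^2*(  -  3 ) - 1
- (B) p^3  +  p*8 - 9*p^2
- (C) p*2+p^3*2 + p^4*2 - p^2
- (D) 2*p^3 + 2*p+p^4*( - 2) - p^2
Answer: D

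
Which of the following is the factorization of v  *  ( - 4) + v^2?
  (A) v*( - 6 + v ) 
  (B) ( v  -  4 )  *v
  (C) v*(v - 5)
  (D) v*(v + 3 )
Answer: B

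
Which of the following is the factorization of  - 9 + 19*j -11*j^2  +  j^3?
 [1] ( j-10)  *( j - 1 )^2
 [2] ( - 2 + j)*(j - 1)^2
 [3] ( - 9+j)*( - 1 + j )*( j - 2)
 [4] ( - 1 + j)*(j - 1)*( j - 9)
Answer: 4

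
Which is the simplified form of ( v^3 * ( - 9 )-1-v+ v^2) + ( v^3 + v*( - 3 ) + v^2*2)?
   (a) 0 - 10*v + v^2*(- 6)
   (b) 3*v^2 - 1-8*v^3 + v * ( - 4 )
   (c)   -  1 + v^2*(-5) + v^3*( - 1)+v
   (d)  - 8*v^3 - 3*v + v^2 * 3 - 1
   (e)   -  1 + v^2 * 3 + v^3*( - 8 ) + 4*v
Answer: b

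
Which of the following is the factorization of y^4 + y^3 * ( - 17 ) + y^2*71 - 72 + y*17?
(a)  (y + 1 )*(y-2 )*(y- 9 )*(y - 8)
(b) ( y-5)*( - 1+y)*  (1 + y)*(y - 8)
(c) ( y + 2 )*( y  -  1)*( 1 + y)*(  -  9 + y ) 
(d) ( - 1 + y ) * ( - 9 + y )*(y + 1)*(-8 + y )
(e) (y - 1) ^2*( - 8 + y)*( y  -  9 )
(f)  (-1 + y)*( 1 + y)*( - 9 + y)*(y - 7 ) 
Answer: d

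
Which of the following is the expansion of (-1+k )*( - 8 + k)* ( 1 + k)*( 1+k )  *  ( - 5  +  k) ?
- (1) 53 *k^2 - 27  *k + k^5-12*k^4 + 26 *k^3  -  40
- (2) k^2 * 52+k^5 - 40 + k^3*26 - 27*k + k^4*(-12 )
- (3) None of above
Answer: 2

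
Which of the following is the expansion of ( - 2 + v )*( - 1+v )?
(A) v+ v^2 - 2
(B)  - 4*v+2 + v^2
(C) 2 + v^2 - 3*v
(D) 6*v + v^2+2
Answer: C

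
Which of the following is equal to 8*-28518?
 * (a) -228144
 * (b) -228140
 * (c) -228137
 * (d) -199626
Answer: a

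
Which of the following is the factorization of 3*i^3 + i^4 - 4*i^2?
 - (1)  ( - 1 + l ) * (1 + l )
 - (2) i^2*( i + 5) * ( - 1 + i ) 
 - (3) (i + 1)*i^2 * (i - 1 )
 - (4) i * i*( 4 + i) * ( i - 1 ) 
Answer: 4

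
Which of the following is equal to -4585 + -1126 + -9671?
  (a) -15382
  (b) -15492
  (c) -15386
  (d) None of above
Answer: a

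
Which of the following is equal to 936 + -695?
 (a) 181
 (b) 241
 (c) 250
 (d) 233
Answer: b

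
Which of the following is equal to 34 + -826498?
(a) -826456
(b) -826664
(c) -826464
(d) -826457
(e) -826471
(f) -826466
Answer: c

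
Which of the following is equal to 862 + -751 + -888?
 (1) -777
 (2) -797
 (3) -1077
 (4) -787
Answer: 1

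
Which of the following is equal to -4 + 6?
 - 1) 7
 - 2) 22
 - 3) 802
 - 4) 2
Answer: 4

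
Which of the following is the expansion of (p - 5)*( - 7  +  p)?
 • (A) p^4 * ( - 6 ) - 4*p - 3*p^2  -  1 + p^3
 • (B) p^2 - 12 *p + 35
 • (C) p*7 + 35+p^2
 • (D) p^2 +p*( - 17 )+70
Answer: B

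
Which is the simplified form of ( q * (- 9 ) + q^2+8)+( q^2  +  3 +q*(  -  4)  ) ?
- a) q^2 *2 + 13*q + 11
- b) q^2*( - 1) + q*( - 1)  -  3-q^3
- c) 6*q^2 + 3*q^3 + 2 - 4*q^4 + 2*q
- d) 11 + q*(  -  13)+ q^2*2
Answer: d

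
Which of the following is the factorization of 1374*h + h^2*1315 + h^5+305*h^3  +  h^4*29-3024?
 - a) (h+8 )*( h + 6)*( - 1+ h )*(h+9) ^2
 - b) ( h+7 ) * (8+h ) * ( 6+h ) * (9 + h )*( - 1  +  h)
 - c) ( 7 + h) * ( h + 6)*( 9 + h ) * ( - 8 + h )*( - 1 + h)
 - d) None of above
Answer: b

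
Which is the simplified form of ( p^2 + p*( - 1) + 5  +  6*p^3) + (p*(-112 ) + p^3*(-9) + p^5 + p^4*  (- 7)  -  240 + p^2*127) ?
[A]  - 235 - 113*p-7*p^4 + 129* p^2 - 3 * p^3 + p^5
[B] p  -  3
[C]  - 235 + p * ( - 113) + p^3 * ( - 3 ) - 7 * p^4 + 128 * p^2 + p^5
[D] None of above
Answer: C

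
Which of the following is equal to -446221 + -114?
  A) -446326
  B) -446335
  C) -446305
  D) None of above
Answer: B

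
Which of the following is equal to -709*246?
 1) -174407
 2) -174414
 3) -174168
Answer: 2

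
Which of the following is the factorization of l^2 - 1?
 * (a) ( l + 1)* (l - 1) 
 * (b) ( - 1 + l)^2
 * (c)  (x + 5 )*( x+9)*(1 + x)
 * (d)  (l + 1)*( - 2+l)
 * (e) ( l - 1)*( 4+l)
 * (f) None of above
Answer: a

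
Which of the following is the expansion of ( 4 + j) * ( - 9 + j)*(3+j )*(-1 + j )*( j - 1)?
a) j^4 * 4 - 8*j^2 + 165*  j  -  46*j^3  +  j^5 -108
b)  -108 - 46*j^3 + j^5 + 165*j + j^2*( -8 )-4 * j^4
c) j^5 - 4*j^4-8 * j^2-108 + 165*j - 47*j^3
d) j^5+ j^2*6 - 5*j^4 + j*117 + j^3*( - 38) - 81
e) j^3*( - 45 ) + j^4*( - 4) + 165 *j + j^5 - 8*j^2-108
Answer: b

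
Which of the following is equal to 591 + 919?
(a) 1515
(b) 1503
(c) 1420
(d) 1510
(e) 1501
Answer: d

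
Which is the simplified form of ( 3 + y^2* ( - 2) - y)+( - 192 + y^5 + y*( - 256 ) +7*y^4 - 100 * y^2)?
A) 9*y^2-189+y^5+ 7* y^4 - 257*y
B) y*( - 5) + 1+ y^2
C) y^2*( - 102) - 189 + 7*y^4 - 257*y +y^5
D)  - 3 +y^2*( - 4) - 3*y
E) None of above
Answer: C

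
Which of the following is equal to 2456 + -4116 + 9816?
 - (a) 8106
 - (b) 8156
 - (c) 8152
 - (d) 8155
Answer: b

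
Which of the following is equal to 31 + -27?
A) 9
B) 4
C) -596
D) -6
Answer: B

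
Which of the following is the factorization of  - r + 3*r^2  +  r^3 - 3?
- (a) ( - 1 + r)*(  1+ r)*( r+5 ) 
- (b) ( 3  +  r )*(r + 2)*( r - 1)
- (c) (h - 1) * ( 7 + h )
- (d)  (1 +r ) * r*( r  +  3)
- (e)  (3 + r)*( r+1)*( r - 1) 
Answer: e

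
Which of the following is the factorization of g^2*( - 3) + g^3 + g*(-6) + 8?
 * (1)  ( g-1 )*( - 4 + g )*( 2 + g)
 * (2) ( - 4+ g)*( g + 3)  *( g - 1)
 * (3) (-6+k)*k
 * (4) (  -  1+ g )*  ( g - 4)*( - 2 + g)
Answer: 1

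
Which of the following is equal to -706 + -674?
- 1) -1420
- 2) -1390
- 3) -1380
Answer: 3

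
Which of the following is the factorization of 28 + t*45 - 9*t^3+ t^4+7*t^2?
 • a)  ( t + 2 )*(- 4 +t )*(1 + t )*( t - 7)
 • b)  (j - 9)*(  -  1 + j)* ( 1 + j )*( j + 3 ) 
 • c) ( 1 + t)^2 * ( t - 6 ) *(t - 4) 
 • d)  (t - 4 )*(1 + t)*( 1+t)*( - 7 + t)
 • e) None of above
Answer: d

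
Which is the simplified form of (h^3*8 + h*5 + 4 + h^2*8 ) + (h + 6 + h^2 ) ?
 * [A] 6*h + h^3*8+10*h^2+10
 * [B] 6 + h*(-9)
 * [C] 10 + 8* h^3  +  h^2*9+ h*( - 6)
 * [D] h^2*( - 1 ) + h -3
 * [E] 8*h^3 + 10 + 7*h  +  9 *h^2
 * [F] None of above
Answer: F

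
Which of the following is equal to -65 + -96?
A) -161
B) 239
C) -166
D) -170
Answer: A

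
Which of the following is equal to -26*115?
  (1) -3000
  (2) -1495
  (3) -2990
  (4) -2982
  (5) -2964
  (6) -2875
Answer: 3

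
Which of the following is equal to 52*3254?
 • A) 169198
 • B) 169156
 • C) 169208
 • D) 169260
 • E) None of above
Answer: C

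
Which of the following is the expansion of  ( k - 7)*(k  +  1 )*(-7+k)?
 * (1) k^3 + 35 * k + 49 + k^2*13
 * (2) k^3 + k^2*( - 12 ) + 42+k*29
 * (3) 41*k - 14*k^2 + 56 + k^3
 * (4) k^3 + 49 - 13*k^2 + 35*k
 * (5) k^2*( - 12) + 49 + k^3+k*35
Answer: 4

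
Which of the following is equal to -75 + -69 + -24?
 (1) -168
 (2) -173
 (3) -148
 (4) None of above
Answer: 1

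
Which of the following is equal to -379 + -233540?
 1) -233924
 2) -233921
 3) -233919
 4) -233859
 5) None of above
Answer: 3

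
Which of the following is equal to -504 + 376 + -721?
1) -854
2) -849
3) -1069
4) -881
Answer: 2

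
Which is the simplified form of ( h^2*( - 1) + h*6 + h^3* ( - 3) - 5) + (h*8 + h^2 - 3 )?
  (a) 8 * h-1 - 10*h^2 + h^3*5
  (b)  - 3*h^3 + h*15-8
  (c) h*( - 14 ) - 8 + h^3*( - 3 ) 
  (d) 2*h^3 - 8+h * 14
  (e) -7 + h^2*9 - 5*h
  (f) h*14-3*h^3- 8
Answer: f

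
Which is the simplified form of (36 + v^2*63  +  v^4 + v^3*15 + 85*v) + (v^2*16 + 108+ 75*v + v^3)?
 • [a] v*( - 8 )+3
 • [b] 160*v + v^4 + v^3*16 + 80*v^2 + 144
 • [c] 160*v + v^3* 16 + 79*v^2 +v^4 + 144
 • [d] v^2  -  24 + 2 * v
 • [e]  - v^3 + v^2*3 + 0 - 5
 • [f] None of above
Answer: c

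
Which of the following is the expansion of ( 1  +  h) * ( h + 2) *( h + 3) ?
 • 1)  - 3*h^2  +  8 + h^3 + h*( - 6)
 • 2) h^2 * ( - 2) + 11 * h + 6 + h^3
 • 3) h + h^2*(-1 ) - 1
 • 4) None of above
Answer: 4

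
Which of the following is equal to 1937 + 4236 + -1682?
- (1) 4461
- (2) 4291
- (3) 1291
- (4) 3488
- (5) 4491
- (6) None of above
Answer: 5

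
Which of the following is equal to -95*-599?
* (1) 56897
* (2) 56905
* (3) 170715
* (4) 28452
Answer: 2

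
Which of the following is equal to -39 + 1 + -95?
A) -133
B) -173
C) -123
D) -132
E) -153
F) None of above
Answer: A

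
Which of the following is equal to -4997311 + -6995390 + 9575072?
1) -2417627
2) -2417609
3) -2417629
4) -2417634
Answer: 3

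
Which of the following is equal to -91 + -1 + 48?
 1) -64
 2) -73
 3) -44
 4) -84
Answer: 3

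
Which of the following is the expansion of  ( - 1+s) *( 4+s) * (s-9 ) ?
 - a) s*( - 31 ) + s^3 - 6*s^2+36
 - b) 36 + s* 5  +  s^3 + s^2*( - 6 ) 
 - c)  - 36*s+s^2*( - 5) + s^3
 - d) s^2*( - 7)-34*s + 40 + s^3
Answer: a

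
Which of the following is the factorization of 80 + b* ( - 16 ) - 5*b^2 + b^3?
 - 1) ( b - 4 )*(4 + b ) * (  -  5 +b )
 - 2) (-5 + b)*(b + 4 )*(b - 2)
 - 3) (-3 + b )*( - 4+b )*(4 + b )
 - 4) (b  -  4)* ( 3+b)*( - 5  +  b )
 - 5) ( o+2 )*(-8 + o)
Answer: 1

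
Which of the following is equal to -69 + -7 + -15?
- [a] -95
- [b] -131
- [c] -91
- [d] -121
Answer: c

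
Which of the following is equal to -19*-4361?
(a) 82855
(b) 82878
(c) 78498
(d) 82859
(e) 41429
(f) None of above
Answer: d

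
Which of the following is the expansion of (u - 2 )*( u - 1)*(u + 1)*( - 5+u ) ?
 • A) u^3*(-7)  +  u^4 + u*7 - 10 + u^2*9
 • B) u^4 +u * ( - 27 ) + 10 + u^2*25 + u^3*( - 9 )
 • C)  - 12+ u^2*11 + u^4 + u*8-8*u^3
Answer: A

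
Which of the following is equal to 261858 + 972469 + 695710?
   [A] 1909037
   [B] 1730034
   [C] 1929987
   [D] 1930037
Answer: D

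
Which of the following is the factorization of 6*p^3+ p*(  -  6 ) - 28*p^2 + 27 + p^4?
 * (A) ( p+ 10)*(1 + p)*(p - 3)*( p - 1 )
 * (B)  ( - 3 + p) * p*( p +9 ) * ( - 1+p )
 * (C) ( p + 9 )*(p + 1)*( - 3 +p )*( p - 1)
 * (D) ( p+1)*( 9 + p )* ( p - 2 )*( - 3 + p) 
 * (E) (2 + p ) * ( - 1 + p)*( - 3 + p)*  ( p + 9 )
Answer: C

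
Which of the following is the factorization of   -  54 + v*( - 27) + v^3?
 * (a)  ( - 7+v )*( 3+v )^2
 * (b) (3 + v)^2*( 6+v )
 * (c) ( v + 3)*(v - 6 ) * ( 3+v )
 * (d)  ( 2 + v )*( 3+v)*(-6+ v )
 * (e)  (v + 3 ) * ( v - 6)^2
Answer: c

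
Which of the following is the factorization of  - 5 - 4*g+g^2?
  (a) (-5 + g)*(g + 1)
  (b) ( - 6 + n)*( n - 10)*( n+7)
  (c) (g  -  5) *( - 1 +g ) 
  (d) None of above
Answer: a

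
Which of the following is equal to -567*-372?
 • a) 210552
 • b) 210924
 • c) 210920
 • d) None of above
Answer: b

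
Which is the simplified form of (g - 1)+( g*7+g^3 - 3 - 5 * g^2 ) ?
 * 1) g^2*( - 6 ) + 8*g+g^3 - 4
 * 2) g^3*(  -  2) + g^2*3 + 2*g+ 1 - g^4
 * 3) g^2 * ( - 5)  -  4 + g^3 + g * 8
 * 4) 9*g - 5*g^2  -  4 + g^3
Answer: 3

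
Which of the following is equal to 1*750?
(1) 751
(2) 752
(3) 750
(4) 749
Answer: 3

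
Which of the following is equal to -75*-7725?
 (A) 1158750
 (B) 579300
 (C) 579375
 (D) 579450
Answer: C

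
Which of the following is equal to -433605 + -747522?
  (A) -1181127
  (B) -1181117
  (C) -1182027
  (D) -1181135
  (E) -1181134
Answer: A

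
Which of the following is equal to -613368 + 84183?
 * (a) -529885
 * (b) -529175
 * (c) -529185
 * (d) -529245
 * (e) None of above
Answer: c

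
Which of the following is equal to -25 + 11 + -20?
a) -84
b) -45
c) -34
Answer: c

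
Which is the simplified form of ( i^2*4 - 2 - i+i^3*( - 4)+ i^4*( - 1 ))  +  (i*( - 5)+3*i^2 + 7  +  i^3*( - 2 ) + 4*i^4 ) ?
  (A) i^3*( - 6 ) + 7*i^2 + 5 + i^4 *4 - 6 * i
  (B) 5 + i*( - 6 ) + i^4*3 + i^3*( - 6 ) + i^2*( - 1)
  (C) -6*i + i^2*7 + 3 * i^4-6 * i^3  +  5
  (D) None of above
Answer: C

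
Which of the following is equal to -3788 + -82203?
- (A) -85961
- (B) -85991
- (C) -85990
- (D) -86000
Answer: B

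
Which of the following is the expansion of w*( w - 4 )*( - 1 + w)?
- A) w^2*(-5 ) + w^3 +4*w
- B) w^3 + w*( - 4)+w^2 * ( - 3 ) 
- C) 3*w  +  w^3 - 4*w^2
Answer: A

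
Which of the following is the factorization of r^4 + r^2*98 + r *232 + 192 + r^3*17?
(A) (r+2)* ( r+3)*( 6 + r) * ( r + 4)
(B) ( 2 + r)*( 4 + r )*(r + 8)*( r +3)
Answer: B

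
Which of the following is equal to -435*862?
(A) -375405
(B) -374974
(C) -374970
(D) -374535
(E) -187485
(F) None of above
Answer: C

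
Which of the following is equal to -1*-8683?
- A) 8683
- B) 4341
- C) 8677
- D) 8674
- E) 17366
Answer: A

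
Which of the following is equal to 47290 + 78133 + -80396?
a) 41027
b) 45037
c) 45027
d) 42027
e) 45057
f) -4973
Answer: c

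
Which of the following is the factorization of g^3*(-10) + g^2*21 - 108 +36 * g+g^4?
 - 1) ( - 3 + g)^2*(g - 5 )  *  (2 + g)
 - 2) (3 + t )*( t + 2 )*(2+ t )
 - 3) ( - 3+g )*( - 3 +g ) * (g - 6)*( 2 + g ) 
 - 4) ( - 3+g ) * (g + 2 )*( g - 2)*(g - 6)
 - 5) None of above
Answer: 3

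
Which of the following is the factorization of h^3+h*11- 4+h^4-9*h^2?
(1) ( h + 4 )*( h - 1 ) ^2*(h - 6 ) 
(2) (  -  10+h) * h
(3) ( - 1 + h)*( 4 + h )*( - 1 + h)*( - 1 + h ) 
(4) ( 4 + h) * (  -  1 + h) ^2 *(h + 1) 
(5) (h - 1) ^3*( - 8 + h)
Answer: 3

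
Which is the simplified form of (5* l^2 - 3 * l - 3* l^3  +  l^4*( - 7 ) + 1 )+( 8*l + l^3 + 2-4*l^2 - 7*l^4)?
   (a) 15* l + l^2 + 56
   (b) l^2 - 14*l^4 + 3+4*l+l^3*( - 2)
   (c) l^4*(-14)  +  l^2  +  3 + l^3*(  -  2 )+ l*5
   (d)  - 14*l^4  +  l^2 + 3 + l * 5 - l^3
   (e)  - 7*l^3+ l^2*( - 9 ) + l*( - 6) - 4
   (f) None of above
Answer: c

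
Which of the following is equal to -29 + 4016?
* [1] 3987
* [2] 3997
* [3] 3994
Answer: 1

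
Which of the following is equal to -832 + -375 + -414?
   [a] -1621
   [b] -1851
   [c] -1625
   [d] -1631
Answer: a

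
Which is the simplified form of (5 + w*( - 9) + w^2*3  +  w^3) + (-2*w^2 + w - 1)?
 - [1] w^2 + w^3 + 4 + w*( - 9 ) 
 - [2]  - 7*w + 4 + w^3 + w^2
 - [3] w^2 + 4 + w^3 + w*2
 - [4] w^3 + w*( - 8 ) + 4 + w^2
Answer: 4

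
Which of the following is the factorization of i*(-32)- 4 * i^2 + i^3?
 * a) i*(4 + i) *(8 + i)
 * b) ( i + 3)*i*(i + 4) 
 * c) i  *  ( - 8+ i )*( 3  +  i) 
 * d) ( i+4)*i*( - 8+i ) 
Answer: d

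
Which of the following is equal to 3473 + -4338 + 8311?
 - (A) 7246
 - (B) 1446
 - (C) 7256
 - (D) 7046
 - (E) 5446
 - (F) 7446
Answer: F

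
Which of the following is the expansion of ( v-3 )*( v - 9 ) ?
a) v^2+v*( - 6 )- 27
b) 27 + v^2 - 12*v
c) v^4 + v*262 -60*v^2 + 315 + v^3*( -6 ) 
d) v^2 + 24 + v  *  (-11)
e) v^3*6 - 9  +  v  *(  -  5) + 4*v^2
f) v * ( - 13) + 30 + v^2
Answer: b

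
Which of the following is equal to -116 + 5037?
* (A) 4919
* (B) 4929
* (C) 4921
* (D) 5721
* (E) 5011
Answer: C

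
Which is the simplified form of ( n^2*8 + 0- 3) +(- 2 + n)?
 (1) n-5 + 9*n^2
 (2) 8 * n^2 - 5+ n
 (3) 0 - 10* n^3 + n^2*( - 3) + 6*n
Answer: 2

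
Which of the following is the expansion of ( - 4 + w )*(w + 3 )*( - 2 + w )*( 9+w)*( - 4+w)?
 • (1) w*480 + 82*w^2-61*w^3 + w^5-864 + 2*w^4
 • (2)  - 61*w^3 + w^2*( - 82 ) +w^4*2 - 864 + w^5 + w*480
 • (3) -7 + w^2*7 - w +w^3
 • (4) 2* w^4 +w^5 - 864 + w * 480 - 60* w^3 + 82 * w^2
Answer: 1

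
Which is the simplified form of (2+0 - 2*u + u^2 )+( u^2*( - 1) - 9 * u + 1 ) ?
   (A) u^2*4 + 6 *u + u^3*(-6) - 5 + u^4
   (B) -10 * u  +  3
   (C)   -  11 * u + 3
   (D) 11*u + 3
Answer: C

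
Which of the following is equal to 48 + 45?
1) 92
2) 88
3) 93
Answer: 3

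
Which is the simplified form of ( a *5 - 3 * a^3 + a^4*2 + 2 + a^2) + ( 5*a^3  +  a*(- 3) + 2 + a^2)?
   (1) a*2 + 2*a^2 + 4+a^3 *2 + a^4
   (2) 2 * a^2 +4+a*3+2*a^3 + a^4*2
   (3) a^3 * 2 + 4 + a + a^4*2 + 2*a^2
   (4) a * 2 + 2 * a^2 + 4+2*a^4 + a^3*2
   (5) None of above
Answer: 4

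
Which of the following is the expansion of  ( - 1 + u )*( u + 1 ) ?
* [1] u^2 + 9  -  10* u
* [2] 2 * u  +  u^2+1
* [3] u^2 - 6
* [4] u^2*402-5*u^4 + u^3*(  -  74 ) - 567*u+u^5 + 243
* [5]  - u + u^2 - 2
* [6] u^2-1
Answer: 6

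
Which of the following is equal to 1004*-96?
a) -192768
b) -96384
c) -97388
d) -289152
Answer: b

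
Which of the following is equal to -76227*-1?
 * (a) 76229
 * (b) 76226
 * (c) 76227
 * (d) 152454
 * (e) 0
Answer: c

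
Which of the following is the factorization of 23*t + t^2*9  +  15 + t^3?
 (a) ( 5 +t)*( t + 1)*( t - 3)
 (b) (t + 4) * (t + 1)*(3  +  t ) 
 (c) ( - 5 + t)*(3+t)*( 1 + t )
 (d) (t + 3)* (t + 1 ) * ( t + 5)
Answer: d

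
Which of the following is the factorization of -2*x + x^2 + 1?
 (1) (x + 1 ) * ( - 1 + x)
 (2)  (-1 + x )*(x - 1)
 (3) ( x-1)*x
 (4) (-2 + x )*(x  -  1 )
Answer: 2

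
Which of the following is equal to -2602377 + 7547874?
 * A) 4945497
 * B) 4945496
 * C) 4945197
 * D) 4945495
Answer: A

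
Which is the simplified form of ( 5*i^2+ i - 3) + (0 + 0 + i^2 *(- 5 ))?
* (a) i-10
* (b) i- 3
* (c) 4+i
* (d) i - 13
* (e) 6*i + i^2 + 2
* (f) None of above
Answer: b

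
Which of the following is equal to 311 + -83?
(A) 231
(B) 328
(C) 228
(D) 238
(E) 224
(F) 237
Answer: C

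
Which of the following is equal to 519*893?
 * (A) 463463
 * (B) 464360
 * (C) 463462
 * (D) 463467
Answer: D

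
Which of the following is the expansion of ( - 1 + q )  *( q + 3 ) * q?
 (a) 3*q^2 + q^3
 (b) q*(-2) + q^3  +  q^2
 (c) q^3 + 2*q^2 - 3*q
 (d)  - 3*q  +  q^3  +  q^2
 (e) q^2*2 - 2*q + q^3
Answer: c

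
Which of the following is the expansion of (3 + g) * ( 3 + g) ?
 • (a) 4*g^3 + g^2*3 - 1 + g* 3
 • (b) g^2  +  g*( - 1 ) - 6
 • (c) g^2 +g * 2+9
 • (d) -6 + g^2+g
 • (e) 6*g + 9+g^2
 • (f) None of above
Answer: e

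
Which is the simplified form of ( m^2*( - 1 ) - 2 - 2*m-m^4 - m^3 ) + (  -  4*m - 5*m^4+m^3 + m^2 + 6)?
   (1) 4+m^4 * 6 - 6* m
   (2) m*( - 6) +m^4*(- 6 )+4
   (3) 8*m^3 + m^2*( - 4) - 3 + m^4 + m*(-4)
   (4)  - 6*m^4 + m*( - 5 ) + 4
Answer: 2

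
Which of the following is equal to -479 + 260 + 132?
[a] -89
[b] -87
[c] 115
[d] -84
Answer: b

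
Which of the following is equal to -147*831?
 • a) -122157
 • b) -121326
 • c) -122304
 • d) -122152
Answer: a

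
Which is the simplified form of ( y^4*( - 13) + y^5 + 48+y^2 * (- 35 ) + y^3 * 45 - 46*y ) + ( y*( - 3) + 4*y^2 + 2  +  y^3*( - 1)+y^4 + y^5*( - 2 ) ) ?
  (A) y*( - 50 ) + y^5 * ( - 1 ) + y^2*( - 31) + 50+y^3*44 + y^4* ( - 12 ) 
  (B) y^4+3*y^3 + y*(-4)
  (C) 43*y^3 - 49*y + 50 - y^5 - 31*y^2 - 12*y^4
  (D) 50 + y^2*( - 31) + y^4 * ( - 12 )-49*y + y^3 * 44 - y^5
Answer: D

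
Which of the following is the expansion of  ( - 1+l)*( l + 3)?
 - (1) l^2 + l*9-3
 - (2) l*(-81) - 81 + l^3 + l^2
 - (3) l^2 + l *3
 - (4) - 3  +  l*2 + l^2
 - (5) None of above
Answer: 4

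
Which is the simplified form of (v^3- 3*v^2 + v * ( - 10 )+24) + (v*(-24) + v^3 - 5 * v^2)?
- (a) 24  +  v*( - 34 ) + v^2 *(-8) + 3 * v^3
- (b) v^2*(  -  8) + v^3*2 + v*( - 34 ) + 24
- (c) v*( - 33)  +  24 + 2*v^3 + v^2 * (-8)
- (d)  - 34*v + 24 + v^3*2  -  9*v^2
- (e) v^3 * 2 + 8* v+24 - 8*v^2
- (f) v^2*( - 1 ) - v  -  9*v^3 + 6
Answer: b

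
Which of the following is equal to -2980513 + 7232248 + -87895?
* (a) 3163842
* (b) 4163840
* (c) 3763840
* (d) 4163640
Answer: b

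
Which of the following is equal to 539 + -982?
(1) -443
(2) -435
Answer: 1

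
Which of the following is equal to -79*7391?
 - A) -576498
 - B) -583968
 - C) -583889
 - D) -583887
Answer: C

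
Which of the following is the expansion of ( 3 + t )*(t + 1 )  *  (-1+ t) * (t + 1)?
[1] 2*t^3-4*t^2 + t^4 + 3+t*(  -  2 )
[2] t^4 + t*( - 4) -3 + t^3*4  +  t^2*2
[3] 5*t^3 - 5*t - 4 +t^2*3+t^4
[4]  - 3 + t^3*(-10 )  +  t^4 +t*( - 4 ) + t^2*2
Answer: 2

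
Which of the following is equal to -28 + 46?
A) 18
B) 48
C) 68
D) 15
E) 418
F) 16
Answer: A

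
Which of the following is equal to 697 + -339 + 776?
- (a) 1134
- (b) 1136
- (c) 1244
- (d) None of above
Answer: a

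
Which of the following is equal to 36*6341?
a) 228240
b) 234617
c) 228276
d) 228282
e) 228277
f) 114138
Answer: c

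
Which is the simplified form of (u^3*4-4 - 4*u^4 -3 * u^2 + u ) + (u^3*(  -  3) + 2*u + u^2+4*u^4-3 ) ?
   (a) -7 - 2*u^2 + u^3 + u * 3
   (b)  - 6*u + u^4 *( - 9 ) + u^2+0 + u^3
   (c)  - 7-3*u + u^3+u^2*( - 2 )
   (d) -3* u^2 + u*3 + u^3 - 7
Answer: a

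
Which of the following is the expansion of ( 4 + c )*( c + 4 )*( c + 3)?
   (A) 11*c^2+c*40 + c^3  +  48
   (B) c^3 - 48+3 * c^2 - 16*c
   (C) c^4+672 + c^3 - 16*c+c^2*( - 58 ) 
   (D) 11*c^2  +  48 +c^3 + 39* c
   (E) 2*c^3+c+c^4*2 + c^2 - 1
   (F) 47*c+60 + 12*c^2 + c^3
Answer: A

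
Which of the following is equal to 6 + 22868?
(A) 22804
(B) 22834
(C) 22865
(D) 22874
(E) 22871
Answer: D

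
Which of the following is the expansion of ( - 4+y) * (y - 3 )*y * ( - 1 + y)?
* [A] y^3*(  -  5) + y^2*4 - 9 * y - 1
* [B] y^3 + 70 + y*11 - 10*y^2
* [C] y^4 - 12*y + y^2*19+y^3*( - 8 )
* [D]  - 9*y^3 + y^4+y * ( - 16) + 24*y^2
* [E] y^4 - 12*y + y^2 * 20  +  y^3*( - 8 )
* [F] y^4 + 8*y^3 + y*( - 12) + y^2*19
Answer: C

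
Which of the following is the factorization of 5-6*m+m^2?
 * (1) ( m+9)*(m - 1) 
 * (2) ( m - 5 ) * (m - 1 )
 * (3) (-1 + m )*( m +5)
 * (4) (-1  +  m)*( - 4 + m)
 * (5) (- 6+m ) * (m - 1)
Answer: 2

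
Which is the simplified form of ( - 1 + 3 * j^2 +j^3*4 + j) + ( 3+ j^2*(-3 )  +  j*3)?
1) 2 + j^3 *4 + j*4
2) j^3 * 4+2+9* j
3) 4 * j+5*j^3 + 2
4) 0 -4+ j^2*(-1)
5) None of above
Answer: 1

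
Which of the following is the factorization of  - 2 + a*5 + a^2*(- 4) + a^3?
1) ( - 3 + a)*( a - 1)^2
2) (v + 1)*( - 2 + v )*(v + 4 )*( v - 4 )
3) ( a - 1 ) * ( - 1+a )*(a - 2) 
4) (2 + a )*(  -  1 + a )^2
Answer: 3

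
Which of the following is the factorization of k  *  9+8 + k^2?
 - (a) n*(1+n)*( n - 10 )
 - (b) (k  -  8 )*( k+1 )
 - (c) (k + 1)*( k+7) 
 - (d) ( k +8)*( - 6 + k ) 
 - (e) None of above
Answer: e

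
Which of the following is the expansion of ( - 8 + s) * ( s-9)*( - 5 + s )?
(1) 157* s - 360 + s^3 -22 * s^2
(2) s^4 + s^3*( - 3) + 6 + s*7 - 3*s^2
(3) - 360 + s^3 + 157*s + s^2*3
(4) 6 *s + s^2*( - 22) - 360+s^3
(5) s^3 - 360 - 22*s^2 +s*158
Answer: 1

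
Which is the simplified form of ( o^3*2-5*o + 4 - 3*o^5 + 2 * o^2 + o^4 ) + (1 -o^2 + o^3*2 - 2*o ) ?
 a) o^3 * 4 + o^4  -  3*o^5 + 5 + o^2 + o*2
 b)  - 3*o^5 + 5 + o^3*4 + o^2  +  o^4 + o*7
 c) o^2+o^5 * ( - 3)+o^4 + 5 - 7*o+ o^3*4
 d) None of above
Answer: c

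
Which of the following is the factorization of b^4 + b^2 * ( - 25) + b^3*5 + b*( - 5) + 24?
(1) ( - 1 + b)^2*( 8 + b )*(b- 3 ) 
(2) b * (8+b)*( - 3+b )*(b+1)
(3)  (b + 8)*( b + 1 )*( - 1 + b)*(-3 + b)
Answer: 3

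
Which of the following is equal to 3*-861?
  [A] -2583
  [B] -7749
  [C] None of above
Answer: A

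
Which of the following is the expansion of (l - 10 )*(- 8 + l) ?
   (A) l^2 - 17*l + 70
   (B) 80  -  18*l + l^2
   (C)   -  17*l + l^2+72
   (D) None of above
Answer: B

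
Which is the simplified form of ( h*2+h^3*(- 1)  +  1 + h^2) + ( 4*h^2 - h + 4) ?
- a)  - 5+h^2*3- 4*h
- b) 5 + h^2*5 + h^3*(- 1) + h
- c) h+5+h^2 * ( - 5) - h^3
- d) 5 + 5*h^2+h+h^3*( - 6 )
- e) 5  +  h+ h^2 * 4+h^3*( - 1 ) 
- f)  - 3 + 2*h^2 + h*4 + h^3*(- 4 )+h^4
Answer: b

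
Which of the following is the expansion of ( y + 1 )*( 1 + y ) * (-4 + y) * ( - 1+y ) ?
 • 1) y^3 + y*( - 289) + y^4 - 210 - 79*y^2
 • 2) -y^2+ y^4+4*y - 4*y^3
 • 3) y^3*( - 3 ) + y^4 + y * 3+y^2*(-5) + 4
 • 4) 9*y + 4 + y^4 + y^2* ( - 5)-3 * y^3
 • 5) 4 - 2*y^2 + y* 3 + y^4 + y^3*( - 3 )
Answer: 3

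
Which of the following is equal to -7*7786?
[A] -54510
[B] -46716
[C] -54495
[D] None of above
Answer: D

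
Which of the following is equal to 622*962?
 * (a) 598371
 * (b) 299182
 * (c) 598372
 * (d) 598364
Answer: d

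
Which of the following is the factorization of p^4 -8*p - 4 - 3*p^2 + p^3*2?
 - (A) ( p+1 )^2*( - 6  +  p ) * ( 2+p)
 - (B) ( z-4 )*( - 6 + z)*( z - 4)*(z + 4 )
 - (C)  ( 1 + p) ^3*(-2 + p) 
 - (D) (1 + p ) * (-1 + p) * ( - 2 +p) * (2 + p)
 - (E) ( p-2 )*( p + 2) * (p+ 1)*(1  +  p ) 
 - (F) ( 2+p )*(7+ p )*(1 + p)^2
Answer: E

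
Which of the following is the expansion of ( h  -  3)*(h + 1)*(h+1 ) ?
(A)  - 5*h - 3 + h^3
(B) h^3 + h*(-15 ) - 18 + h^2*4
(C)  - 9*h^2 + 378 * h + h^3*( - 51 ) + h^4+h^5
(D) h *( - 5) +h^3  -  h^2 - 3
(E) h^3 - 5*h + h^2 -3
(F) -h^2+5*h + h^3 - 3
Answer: D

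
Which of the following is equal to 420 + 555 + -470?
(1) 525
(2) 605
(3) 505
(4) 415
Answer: 3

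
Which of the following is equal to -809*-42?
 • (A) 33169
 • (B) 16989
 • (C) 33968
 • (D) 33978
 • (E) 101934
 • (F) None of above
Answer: D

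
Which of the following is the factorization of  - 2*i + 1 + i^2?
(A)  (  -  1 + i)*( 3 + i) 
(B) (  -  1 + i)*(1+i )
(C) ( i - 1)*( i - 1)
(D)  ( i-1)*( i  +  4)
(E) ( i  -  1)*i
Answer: C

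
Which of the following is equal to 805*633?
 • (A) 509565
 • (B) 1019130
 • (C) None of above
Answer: A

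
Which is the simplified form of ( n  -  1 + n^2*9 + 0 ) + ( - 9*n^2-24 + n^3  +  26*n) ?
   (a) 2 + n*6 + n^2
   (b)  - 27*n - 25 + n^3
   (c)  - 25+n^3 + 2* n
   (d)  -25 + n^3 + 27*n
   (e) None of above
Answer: d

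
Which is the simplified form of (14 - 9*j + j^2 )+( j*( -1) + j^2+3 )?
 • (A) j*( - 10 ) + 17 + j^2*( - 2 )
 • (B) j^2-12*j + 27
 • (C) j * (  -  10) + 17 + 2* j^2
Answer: C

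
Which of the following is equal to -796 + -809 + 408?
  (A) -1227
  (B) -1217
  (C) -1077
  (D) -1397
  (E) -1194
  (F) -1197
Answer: F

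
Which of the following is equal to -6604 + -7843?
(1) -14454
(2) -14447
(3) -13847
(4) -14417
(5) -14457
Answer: 2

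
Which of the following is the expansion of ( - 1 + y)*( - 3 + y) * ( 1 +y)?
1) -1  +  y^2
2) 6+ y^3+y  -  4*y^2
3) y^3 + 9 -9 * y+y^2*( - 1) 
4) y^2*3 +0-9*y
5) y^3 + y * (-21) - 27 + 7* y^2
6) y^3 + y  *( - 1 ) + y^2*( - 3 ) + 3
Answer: 6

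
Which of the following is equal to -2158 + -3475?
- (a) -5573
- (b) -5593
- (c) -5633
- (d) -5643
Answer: c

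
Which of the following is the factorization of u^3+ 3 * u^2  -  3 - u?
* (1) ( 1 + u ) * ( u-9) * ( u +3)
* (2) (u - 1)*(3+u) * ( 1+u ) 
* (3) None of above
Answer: 2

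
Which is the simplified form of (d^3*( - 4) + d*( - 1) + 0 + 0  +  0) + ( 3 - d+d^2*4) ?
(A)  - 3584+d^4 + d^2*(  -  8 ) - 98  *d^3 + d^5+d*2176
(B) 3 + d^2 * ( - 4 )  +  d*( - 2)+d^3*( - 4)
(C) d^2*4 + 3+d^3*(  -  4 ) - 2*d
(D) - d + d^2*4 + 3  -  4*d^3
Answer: C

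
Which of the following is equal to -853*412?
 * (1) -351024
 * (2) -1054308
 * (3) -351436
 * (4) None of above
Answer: 3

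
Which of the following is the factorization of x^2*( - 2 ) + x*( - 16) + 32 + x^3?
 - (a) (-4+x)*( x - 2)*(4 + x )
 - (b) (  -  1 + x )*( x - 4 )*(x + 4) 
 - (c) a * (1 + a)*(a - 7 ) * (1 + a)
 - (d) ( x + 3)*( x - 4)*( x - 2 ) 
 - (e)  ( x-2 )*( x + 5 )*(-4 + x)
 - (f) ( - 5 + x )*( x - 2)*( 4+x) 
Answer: a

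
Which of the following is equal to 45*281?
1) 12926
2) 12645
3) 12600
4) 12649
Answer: 2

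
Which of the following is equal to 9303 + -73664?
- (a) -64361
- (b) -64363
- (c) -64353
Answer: a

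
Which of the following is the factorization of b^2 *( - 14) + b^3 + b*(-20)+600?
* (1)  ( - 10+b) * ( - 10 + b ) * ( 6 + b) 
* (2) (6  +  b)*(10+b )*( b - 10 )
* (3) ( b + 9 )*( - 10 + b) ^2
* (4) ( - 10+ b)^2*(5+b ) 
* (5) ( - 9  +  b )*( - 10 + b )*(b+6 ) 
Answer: 1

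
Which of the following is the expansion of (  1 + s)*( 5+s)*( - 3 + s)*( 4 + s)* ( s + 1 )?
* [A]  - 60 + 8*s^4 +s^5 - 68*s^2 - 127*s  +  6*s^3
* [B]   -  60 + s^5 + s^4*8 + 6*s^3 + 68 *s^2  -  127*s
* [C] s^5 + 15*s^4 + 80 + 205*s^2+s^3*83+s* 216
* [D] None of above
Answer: A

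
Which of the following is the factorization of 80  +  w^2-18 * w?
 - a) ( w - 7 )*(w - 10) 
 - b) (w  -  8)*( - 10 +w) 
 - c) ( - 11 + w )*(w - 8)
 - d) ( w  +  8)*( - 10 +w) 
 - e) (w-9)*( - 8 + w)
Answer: b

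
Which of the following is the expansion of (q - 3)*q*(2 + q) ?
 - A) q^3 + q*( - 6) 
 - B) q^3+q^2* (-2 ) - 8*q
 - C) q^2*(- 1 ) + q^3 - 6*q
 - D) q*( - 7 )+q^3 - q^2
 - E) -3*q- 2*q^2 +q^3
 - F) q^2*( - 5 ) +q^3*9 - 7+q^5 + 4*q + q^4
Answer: C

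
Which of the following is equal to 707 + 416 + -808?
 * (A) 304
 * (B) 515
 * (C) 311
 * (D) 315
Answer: D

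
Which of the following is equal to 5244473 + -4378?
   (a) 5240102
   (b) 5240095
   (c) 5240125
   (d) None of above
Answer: b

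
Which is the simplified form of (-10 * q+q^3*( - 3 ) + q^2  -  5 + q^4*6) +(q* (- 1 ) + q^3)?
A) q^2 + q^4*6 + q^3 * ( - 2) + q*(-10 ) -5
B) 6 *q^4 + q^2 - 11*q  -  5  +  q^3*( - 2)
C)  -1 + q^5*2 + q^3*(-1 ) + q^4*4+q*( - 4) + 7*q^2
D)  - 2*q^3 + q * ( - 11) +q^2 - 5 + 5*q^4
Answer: B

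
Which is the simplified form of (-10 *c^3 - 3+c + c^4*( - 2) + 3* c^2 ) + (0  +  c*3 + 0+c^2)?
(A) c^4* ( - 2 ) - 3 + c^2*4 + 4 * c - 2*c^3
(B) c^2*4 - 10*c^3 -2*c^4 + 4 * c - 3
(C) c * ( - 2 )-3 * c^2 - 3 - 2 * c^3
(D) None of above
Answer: B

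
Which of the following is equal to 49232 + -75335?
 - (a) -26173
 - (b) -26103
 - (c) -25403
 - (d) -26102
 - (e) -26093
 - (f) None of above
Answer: b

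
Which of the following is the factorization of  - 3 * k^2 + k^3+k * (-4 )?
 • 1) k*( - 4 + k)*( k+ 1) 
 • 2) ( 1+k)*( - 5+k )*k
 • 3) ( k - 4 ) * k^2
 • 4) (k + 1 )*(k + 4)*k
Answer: 1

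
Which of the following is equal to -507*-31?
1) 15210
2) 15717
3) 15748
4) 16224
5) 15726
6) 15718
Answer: 2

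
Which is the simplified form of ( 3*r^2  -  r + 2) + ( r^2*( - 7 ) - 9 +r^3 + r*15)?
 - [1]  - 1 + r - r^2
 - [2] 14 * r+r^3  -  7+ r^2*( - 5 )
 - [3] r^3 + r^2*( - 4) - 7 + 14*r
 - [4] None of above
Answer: 3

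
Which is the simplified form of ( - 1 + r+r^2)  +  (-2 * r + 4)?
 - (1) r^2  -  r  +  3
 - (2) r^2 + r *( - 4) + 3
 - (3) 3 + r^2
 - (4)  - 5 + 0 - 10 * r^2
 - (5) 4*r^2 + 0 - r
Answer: 1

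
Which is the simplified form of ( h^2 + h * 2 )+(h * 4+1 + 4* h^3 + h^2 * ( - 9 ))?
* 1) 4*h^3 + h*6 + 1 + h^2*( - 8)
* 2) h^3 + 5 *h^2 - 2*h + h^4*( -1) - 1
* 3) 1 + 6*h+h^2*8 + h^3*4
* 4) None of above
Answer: 1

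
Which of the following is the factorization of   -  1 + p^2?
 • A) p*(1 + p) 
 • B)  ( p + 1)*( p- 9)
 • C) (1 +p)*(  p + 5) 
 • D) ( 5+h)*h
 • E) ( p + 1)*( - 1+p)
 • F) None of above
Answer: E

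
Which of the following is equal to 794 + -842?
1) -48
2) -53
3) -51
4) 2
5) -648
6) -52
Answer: 1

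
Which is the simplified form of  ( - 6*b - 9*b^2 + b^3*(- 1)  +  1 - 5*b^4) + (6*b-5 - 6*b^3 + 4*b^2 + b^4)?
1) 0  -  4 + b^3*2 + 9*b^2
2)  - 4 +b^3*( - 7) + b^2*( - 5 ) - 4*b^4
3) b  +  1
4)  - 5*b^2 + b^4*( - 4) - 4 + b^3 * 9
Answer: 2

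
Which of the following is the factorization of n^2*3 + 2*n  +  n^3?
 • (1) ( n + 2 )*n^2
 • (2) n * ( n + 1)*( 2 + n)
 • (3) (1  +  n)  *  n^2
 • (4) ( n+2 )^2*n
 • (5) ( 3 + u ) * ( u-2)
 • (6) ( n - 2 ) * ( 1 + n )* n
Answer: 2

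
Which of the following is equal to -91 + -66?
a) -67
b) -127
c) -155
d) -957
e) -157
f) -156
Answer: e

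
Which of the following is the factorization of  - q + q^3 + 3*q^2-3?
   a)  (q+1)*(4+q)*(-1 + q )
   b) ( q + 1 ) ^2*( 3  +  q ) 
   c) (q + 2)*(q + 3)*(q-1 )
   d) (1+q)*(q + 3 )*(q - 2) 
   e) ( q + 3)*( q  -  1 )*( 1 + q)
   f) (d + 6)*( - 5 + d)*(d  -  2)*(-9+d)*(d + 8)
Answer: e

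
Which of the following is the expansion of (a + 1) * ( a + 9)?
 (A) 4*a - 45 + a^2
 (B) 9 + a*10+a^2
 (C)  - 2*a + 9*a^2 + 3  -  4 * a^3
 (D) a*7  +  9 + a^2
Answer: B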